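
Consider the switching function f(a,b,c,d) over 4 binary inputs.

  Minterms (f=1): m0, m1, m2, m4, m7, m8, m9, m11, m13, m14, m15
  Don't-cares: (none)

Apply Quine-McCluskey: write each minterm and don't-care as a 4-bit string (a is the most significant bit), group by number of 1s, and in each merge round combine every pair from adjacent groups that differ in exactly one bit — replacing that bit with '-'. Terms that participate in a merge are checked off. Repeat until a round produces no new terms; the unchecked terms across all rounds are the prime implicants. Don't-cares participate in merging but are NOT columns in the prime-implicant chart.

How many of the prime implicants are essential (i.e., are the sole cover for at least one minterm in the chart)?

6

[col 0] 0000*, 0001*, 0010*, 0100*, 0111*, 1000*, 1001*, 1011*, 1101*, 1110*, 1111*
[col 1] -000*, -001*, -111, 0-00, 00-0, 000-*, 1-01*, 1-11*, 10-1*, 100-*, 11-1*, 111-
[col 2] -00-, 1--1
Prime implicants: -00-, -111, 0-00, 00-0, 1--1, 111-
PI chart (minterm → PIs covering it):
  0 | -00-,0-00,00-0
  1 | -00-  (sole → essential)
  2 | 00-0  (sole → essential)
  4 | 0-00  (sole → essential)
  7 | -111  (sole → essential)
  8 | -00-  (sole → essential)
  9 | -00-,1--1
  11 | 1--1  (sole → essential)
  13 | 1--1  (sole → essential)
  14 | 111-  (sole → essential)
  15 | -111,1--1,111-
Essential prime implicants: -00-, -111, 0-00, 00-0, 1--1, 111-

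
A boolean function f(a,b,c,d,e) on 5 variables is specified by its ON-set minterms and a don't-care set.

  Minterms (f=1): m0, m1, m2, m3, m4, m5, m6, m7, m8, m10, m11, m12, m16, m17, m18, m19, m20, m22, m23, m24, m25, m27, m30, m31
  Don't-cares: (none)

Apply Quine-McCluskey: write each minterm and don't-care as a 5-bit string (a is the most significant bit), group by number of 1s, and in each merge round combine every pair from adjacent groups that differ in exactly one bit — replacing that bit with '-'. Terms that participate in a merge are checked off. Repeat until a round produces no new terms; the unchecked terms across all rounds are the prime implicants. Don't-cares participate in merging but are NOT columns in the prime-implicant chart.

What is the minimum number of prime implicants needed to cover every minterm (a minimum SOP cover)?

[col 0] 00000*, 00001*, 00010*, 00011*, 00100*, 00101*, 00110*, 00111*, 01000*, 01010*, 01011*, 01100*, 10000*, 10001*, 10010*, 10011*, 10100*, 10110*, 10111*, 11000*, 11001*, 11011*, 11110*, 11111*
[col 1] -0000*, -0001*, -0010*, -0011*, -0100*, -0110*, -0111*, -1000*, -1011*, 0-000*, 0-010*, 0-011*, 0-100*, 00-00*, 00-01*, 00-10*, 00-11*, 000-0*, 000-1*, 0000-*, 0001-*, 001-0*, 001-1*, 0010-*, 0011-*, 01-00*, 010-0*, 0101-*, 1-000*, 1-001*, 1-011*, 1-110*, 1-111*, 10-00*, 10-10*, 10-11*, 100-0*, 100-1*, 1000-*, 1001-*, 101-0*, 1011-*, 11-11*, 110-1*, 1100-*, 1111-*
[col 2] --000, --011, -0-00*, -0-10*, -0-11*, -00-0*, -00-1*, -000-*, -001-*, -01-0*, -011-*, 0--00, 0-0-0, 0-01-, 00--0*, 00--1*, 00-0-*, 00-1-*, 000--*, 001--*, 1--11, 1-0-1, 1-00-, 1-11-, 10--0*, 10-1-*, 100--*
[col 3] -0--0, -0-1-, -00--, 00---
Prime implicants: --000, --011, -0--0, -0-1-, -00--, 0--00, 0-0-0, 0-01-, 00---, 1--11, 1-0-1, 1-00-, 1-11-
PI chart (minterm → PIs covering it):
  0 | --000,-0--0,-00--,0--00,0-0-0,00---
  1 | -00--,00---
  2 | -0--0,-0-1-,-00--,0-0-0,0-01-,00---
  3 | --011,-0-1-,-00--,0-01-,00---
  4 | -0--0,0--00,00---
  5 | 00---  (sole → essential)
  6 | -0--0,-0-1-,00---
  7 | -0-1-,00---
  8 | --000,0--00,0-0-0
  10 | 0-0-0,0-01-
  11 | --011,0-01-
  12 | 0--00  (sole → essential)
  16 | --000,-0--0,-00--,1-00-
  17 | -00--,1-0-1,1-00-
  18 | -0--0,-0-1-,-00--
  19 | --011,-0-1-,-00--,1--11,1-0-1
  20 | -0--0  (sole → essential)
  22 | -0--0,-0-1-,1-11-
  23 | -0-1-,1--11,1-11-
  24 | --000,1-00-
  25 | 1-0-1,1-00-
  27 | --011,1--11,1-0-1
  30 | 1-11-  (sole → essential)
  31 | 1--11,1-11-
Essential prime implicants: -0--0, 0--00, 00---, 1-11-
Petrick residual → --000, 0-01-, 1-0-1
Minimum SOP uses 7 PIs: c'd'e' + b'e' + a'd'e' + a'c'd + a'b' + ac'e + acd

7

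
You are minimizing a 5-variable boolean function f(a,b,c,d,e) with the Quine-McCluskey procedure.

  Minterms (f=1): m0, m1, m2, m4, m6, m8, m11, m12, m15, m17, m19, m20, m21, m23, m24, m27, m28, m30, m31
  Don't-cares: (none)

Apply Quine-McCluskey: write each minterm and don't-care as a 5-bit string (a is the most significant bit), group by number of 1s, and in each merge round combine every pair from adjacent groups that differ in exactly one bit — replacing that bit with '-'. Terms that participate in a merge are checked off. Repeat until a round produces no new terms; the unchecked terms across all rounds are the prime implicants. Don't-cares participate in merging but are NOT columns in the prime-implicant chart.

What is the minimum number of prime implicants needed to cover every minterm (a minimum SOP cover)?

size-2^0 implicants → 00000(✓)  00001(✓)  00010(✓)  00100(✓)  00110(✓)  01000(✓)  01011(✓)  01100(✓)  01111(✓)  10001(✓)  10011(✓)  10100(✓)  10101(✓)  10111(✓)  11000(✓)  11011(✓)  11100(✓)  11110(✓)  11111(✓)
size-2^1 implicants → -0001  -0100(✓)  -1000(✓)  -1011(✓)  -1100(✓)  -1111(✓)  0-000(✓)  0-100(✓)  00-00(✓)  00-10(✓)  000-0(✓)  0000-  001-0(✓)  01-00(✓)  01-11(✓)  1-011(✓)  1-100(✓)  1-111(✓)  10-01(✓)  10-11(✓)  100-1(✓)  101-1(✓)  1010-  11-00(✓)  11-11(✓)  111-0  1111-
size-2^2 implicants → --100  -1-00  -1-11  0--00  00--0  1--11  10--1
Unchecked terms (primes): --100, -0001, -1-00, -1-11, 0--00, 00--0, 0000-, 1--11, 10--1, 1010-, 111-0, 1111-
Minterm coverage:
  m0 ⊆ 0--00,00--0,0000-
  m1 ⊆ -0001,0000-
  m2 ⊆ 00--0 [E]
  m4 ⊆ --100,0--00,00--0
  m6 ⊆ 00--0 [E]
  m8 ⊆ -1-00,0--00
  m11 ⊆ -1-11 [E]
  m12 ⊆ --100,-1-00,0--00
  m15 ⊆ -1-11 [E]
  m17 ⊆ -0001,10--1
  m19 ⊆ 1--11,10--1
  m20 ⊆ --100,1010-
  m21 ⊆ 10--1,1010-
  m23 ⊆ 1--11,10--1
  m24 ⊆ -1-00 [E]
  m27 ⊆ -1-11,1--11
  m28 ⊆ --100,-1-00,111-0
  m30 ⊆ 111-0,1111-
  m31 ⊆ -1-11,1--11,1111-
E = {-1-00, -1-11, 00--0}
Petrick residual → --100, -0001, 10--1, 111-0
Cover = cd'e' + b'c'd'e + bd'e' + bde + a'b'e' + ab'e + abce'  |cover|=7

7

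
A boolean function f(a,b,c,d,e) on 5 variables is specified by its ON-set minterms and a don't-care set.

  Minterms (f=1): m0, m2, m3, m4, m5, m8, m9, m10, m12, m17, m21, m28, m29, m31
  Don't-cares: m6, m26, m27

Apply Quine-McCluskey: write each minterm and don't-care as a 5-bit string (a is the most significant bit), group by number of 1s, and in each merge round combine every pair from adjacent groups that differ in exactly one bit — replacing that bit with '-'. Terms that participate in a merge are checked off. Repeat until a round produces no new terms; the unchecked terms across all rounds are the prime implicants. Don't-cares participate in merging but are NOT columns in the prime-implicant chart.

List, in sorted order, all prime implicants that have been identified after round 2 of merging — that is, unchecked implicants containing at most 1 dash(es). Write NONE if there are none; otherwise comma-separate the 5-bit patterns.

-0101, -1010, -1100, 0001-, 0010-, 0100-, 1-101, 10-01, 11-11, 1101-, 111-1, 1110-

size-2^0 implicants → 00000(✓)  00010(✓)  00011(✓)  00100(✓)  00101(✓)  00110(✓)  01000(✓)  01001(✓)  01010(✓)  01100(✓)  10001(✓)  10101(✓)  11010(✓)  11011(✓)  11100(✓)  11101(✓)  11111(✓)
size-2^1 implicants → -0101  -1010  -1100  0-000(✓)  0-010(✓)  0-100(✓)  00-00(✓)  00-10(✓)  000-0(✓)  0001-  001-0(✓)  0010-  01-00(✓)  010-0(✓)  0100-  1-101  10-01  11-11  1101-  111-1  1110-
size-2^2 implicants → 0--00  0-0-0  00--0
Unchecked terms (primes): -0101, -1010, -1100, 0--00, 0-0-0, 00--0, 0001-, 0010-, 0100-, 1-101, 10-01, 11-11, 1101-, 111-1, 1110-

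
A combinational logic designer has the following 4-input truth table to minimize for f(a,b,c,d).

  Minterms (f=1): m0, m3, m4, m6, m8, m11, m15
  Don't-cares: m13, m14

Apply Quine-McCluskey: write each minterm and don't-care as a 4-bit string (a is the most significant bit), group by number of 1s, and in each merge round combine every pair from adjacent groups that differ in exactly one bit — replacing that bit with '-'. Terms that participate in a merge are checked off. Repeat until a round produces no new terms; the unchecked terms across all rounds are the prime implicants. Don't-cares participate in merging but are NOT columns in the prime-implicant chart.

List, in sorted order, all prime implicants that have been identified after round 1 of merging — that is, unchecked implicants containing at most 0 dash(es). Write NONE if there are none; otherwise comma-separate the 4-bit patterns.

[col 0] 0000*, 0011*, 0100*, 0110*, 1000*, 1011*, 1101*, 1110*, 1111*
[col 1] -000, -011, -110, 0-00, 01-0, 1-11, 11-1, 111-
Prime implicants: -000, -011, -110, 0-00, 01-0, 1-11, 11-1, 111-

NONE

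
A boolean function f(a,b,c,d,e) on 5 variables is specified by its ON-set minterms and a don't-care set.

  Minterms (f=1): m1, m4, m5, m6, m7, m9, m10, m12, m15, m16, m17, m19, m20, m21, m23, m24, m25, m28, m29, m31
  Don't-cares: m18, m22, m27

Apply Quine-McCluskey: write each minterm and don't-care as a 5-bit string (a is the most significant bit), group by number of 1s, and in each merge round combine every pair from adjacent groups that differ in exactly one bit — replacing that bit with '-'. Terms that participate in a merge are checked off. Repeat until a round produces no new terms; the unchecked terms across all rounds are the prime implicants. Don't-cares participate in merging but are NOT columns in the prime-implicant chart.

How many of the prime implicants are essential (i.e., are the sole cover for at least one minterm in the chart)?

6

Round 0: 00001✓ 00100✓ 00101✓ 00110✓ 00111✓ 01001✓ 01010 01100✓ 01111✓ 10000✓ 10001✓ 10010✓ 10011✓ 10100✓ 10101✓ 10110✓ 10111✓ 11000✓ 11001✓ 11011✓ 11100✓ 11101✓ 11111✓
Round 1: -0001✓ -0100✓ -0101✓ -0110✓ -0111✓ -1001✓ -1100✓ -1111✓ 0-001✓ 0-100✓ 0-111✓ 00-01✓ 001-0✓ 001-1✓ 0010-✓ 0011-✓ 1-000✓ 1-001✓ 1-011✓ 1-100✓ 1-101✓ 1-111✓ 10-00✓ 10-01✓ 10-10✓ 10-11✓ 100-0✓ 100-1✓ 1000-✓ 1001-✓ 101-0✓ 101-1✓ 1010-✓ 1011-✓ 11-00✓ 11-01✓ 11-11✓ 110-1✓ 1100-✓ 111-1✓ 1110-✓
Round 2: --001 --100 --111 -0-01 -01-0✓ -01-1✓ -010-✓ -011-✓ 001--✓ 1--00✓ 1--01✓ 1--11✓ 1-0-1✓ 1-00-✓ 1-1-1✓ 1-10-✓ 10--0✓ 10--1✓ 10-0-✓ 10-1-✓ 100--✓ 101--✓ 11--1✓ 11-0-✓
Round 3: -01-- 1---1 1--0- 10---
PIs = {--001, --100, --111, -0-01, -01--, 01010, 1---1, 1--0-, 10---}
Coverage chart:
  m1: --001,-0-01
  m4: --100,-01--
  m5: -0-01,-01--
  m6: -01-- ←essential
  m7: --111,-01--
  m9: --001 ←essential
  m10: 01010 ←essential
  m12: --100 ←essential
  m15: --111 ←essential
  m16: 1--0-,10---
  m17: --001,-0-01,1---1,1--0-,10---
  m19: 1---1,10---
  m20: --100,-01--,1--0-,10---
  m21: -0-01,-01--,1---1,1--0-,10---
  m23: --111,-01--,1---1,10---
  m24: 1--0- ←essential
  m25: --001,1---1,1--0-
  m28: --100,1--0-
  m29: 1---1,1--0-
  m31: --111,1---1
Essential: --001, --100, --111, -01--, 01010, 1--0-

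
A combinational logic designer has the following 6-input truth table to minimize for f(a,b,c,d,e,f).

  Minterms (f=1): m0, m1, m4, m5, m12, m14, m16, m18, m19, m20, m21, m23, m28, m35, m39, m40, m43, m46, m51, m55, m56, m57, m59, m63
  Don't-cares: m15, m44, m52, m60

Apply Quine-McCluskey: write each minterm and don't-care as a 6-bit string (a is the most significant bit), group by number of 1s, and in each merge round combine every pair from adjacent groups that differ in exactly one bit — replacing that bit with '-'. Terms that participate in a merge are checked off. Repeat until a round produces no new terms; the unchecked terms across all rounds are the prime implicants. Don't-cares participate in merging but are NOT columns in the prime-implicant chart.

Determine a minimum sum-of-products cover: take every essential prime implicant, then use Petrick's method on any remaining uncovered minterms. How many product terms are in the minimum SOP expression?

11

Round 0: 000000✓ 000001✓ 000100✓ 000101✓ 001100✓ 001110✓ 001111✓ 010000✓ 010010✓ 010011✓ 010100✓ 010101✓ 010111✓ 011100✓ 100011✓ 100111✓ 101000✓ 101011✓ 101100✓ 101110✓ 110011✓ 110100✓ 110111✓ 111000✓ 111001✓ 111011✓ 111100✓ 111111✓
Round 1: -01100✓ -01110✓ -10011✓ -10100✓ -10111✓ -11100✓ 0-0000✓ 0-0100✓ 0-0101✓ 0-1100✓ 00-100✓ 000-00✓ 000-01✓ 00000-✓ 00010-✓ 0011-0✓ 00111- 01-100✓ 010-00✓ 010-11✓ 0100-0 01001- 0101-1 01010-✓ 1-0011✓ 1-0111✓ 1-1000✓ 1-1011✓ 1-1100✓ 10-011✓ 100-11✓ 101-00✓ 1011-0✓ 11-011✓ 11-100✓ 11-111✓ 110-11✓ 111-00✓ 111-11✓ 1110-1 11100-
Round 2: --1100 -011-0 -1-100 -10-11 0--100 0-0-00 0-010- 000-0- 1--011 1-0-11 1-1-00 11--11
PIs = {--1100, -011-0, -1-100, -10-11, 0--100, 0-0-00, 0-010-, 000-0-, 00111-, 0100-0, 01001-, 0101-1, 1--011, 1-0-11, 1-1-00, 11--11, 1110-1, 11100-}
Coverage chart:
  m0: 0-0-00,000-0-
  m1: 000-0- ←essential
  m4: 0--100,0-0-00,0-010-,000-0-
  m5: 0-010-,000-0-
  m12: --1100,-011-0,0--100
  m14: -011-0,00111-
  m16: 0-0-00,0100-0
  m18: 0100-0,01001-
  m19: -10-11,01001-
  m20: -1-100,0--100,0-0-00,0-010-
  m21: 0-010-,0101-1
  m23: -10-11,0101-1
  m28: --1100,-1-100,0--100
  m35: 1--011,1-0-11
  m39: 1-0-11 ←essential
  m40: 1-1-00 ←essential
  m43: 1--011 ←essential
  m46: -011-0 ←essential
  m51: -10-11,1--011,1-0-11,11--11
  m55: -10-11,1-0-11,11--11
  m56: 1-1-00,11100-
  m57: 1110-1,11100-
  m59: 1--011,11--11,1110-1
  m63: 11--11 ←essential
Essential: -011-0, 000-0-, 1--011, 1-0-11, 1-1-00, 11--11
Petrick residual → --1100, -10-11, 0-010-, 0100-0, 1110-1
Min cover (11 terms): cde'f' + b'cdf' + bc'ef + a'c'de' + a'b'c'e' + a'bc'd'f' + ad'ef + ac'ef + ace'f' + abef + abcd'f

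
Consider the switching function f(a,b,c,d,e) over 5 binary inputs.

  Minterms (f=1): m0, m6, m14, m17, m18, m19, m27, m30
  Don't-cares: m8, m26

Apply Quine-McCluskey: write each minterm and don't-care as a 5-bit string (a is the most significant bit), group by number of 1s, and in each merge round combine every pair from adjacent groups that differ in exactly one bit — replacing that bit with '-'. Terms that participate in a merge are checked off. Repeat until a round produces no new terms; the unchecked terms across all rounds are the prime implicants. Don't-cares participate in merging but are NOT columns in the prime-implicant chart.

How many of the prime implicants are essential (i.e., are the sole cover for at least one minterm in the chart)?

Round 0: 00000✓ 00110✓ 01000✓ 01110✓ 10001✓ 10010✓ 10011✓ 11010✓ 11011✓ 11110✓
Round 1: -1110 0-000 0-110 1-010✓ 1-011✓ 100-1 1001-✓ 11-10 1101-✓
Round 2: 1-01-
PIs = {-1110, 0-000, 0-110, 1-01-, 100-1, 11-10}
Coverage chart:
  m0: 0-000 ←essential
  m6: 0-110 ←essential
  m14: -1110,0-110
  m17: 100-1 ←essential
  m18: 1-01- ←essential
  m19: 1-01-,100-1
  m27: 1-01- ←essential
  m30: -1110,11-10
Essential: 0-000, 0-110, 1-01-, 100-1

4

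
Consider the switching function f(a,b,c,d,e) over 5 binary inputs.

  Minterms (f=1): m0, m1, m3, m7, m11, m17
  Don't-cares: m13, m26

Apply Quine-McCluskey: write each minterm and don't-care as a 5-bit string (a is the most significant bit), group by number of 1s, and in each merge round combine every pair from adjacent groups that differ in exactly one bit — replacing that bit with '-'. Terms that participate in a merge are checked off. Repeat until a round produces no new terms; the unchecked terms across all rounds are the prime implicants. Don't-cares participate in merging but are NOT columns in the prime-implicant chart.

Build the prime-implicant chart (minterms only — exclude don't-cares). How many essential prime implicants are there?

size-2^0 implicants → 00000(✓)  00001(✓)  00011(✓)  00111(✓)  01011(✓)  01101  10001(✓)  11010
size-2^1 implicants → -0001  0-011  00-11  000-1  0000-
Unchecked terms (primes): -0001, 0-011, 00-11, 000-1, 0000-, 01101, 11010
Minterm coverage:
  m0 ⊆ 0000- [E]
  m1 ⊆ -0001,000-1,0000-
  m3 ⊆ 0-011,00-11,000-1
  m7 ⊆ 00-11 [E]
  m11 ⊆ 0-011 [E]
  m17 ⊆ -0001 [E]
E = {-0001, 0-011, 00-11, 0000-}

4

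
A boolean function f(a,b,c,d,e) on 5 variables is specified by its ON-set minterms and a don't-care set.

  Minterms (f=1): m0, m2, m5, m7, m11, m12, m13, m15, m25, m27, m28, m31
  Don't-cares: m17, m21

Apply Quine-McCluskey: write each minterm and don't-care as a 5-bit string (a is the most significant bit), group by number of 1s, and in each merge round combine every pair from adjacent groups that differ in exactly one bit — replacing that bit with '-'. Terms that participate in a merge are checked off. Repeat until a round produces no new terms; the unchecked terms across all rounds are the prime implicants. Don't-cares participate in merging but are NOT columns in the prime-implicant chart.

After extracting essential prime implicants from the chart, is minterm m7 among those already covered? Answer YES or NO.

size-2^0 implicants → 00000(✓)  00010(✓)  00101(✓)  00111(✓)  01011(✓)  01100(✓)  01101(✓)  01111(✓)  10001(✓)  10101(✓)  11001(✓)  11011(✓)  11100(✓)  11111(✓)
size-2^1 implicants → -0101  -1011(✓)  -1100  -1111(✓)  0-101(✓)  0-111(✓)  000-0  001-1(✓)  01-11(✓)  011-1(✓)  0110-  1-001  10-01  11-11(✓)  110-1
size-2^2 implicants → -1-11  0-1-1
Unchecked terms (primes): -0101, -1-11, -1100, 0-1-1, 000-0, 0110-, 1-001, 10-01, 110-1
Minterm coverage:
  m0 ⊆ 000-0 [E]
  m2 ⊆ 000-0 [E]
  m5 ⊆ -0101,0-1-1
  m7 ⊆ 0-1-1 [E]
  m11 ⊆ -1-11 [E]
  m12 ⊆ -1100,0110-
  m13 ⊆ 0-1-1,0110-
  m15 ⊆ -1-11,0-1-1
  m25 ⊆ 1-001,110-1
  m27 ⊆ -1-11,110-1
  m28 ⊆ -1100 [E]
  m31 ⊆ -1-11 [E]
E = {-1-11, -1100, 0-1-1, 000-0}

YES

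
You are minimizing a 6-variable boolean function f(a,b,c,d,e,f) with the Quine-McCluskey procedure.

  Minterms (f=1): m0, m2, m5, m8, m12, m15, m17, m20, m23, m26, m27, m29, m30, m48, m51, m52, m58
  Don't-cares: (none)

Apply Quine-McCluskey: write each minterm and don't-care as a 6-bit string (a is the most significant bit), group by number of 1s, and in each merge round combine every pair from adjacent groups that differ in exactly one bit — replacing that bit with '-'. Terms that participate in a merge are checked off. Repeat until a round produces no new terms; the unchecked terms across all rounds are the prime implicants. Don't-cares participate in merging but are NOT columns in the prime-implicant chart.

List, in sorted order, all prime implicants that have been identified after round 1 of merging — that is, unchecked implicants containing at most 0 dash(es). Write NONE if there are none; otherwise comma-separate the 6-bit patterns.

000101, 001111, 010001, 010111, 011101, 110011

Round 0: 000000✓ 000010✓ 000101 001000✓ 001100✓ 001111 010001 010100✓ 010111 011010✓ 011011✓ 011101 011110✓ 110000✓ 110011 110100✓ 111010✓
Round 1: -10100 -11010 00-000 0000-0 001-00 011-10 01101- 110-00
PIs = {-10100, -11010, 00-000, 0000-0, 000101, 001-00, 001111, 010001, 010111, 011-10, 01101-, 011101, 110-00, 110011}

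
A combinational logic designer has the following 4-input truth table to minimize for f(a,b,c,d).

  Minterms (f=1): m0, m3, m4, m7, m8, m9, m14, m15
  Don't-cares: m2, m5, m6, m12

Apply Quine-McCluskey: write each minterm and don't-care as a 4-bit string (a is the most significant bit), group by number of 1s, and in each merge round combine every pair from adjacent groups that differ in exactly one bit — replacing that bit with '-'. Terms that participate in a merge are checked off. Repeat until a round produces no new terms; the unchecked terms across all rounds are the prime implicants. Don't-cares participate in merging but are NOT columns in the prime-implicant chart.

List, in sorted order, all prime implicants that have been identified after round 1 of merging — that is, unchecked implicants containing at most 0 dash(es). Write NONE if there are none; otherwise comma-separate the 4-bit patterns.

size-2^0 implicants → 0000(✓)  0010(✓)  0011(✓)  0100(✓)  0101(✓)  0110(✓)  0111(✓)  1000(✓)  1001(✓)  1100(✓)  1110(✓)  1111(✓)
size-2^1 implicants → -000(✓)  -100(✓)  -110(✓)  -111(✓)  0-00(✓)  0-10(✓)  0-11(✓)  00-0(✓)  001-(✓)  01-0(✓)  01-1(✓)  010-(✓)  011-(✓)  1-00(✓)  100-  11-0(✓)  111-(✓)
size-2^2 implicants → --00  -1-0  -11-  0--0  0-1-  01--
Unchecked terms (primes): --00, -1-0, -11-, 0--0, 0-1-, 01--, 100-

NONE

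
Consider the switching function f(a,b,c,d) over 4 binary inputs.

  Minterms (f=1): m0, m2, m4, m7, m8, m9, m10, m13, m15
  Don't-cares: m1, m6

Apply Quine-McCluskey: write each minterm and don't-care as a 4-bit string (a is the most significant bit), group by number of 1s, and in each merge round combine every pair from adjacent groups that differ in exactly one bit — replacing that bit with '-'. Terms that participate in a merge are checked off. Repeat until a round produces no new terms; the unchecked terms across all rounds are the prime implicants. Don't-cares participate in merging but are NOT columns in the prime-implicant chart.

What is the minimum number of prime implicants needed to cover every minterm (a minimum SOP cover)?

size-2^0 implicants → 0000(✓)  0001(✓)  0010(✓)  0100(✓)  0110(✓)  0111(✓)  1000(✓)  1001(✓)  1010(✓)  1101(✓)  1111(✓)
size-2^1 implicants → -000(✓)  -001(✓)  -010(✓)  -111  0-00(✓)  0-10(✓)  00-0(✓)  000-(✓)  01-0(✓)  011-  1-01  10-0(✓)  100-(✓)  11-1
size-2^2 implicants → -0-0  -00-  0--0
Unchecked terms (primes): -0-0, -00-, -111, 0--0, 011-, 1-01, 11-1
Minterm coverage:
  m0 ⊆ -0-0,-00-,0--0
  m2 ⊆ -0-0,0--0
  m4 ⊆ 0--0 [E]
  m7 ⊆ -111,011-
  m8 ⊆ -0-0,-00-
  m9 ⊆ -00-,1-01
  m10 ⊆ -0-0 [E]
  m13 ⊆ 1-01,11-1
  m15 ⊆ -111,11-1
E = {-0-0, 0--0}
Petrick residual → -111, 1-01
Cover = b'd' + bcd + a'd' + ac'd  |cover|=4

4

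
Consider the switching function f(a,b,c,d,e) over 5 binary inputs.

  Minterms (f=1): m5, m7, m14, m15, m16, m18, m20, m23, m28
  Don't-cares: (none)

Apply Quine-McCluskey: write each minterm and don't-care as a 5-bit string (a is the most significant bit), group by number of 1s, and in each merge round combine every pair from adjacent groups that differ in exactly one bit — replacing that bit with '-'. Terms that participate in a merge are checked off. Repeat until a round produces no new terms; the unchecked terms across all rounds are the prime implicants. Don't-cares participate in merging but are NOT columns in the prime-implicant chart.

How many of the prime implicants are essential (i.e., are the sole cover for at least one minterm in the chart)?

5

Round 0: 00101✓ 00111✓ 01110✓ 01111✓ 10000✓ 10010✓ 10100✓ 10111✓ 11100✓
Round 1: -0111 0-111 001-1 0111- 1-100 10-00 100-0
PIs = {-0111, 0-111, 001-1, 0111-, 1-100, 10-00, 100-0}
Coverage chart:
  m5: 001-1 ←essential
  m7: -0111,0-111,001-1
  m14: 0111- ←essential
  m15: 0-111,0111-
  m16: 10-00,100-0
  m18: 100-0 ←essential
  m20: 1-100,10-00
  m23: -0111 ←essential
  m28: 1-100 ←essential
Essential: -0111, 001-1, 0111-, 1-100, 100-0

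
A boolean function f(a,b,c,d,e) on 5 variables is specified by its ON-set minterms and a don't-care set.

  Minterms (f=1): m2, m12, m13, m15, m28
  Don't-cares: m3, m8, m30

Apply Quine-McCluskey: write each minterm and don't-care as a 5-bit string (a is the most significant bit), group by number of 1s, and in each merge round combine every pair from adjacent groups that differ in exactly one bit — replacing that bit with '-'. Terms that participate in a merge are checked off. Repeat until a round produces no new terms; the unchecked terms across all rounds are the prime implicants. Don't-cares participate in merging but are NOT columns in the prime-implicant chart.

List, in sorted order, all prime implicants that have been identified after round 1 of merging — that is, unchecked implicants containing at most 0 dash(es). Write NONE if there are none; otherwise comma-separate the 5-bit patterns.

NONE

Round 0: 00010✓ 00011✓ 01000✓ 01100✓ 01101✓ 01111✓ 11100✓ 11110✓
Round 1: -1100 0001- 01-00 011-1 0110- 111-0
PIs = {-1100, 0001-, 01-00, 011-1, 0110-, 111-0}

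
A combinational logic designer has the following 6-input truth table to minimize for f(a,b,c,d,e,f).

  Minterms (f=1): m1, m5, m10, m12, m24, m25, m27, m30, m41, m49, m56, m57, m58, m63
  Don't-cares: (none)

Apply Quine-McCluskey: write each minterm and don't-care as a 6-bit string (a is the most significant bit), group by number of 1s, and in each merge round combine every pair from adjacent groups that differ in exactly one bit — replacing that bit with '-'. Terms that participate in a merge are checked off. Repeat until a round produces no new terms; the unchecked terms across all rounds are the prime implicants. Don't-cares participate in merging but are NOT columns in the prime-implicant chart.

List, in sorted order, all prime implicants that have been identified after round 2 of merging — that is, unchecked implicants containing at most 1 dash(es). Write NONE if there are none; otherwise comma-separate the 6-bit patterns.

000-01, 001010, 001100, 0110-1, 011110, 1-1001, 11-001, 1110-0, 111111

Round 0: 000001✓ 000101✓ 001010 001100 011000✓ 011001✓ 011011✓ 011110 101001✓ 110001✓ 111000✓ 111001✓ 111010✓ 111111
Round 1: -11000✓ -11001✓ 000-01 0110-1 01100-✓ 1-1001 11-001 1110-0 11100-✓
Round 2: -1100-
PIs = {-1100-, 000-01, 001010, 001100, 0110-1, 011110, 1-1001, 11-001, 1110-0, 111111}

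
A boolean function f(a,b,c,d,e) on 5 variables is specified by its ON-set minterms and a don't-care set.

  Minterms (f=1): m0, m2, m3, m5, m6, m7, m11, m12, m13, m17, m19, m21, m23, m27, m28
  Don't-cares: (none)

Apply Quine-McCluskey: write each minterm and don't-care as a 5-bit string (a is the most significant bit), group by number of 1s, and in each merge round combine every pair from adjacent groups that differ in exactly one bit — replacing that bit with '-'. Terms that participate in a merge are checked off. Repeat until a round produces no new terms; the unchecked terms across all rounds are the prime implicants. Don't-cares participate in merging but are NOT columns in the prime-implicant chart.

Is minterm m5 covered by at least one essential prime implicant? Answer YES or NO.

[col 0] 00000*, 00010*, 00011*, 00101*, 00110*, 00111*, 01011*, 01100*, 01101*, 10001*, 10011*, 10101*, 10111*, 11011*, 11100*
[col 1] -0011*, -0101*, -0111*, -1011*, -1100, 0-011*, 0-101, 00-10*, 00-11*, 000-0, 0001-*, 001-1*, 0011-*, 0110-, 1-011*, 10-01*, 10-11*, 100-1*, 101-1*
[col 2] --011, -0-11, -01-1, 00-1-, 10--1
Prime implicants: --011, -0-11, -01-1, -1100, 0-101, 00-1-, 000-0, 0110-, 10--1
PI chart (minterm → PIs covering it):
  0 | 000-0  (sole → essential)
  2 | 00-1-,000-0
  3 | --011,-0-11,00-1-
  5 | -01-1,0-101
  6 | 00-1-  (sole → essential)
  7 | -0-11,-01-1,00-1-
  11 | --011  (sole → essential)
  12 | -1100,0110-
  13 | 0-101,0110-
  17 | 10--1  (sole → essential)
  19 | --011,-0-11,10--1
  21 | -01-1,10--1
  23 | -0-11,-01-1,10--1
  27 | --011  (sole → essential)
  28 | -1100  (sole → essential)
Essential prime implicants: --011, -1100, 00-1-, 000-0, 10--1

NO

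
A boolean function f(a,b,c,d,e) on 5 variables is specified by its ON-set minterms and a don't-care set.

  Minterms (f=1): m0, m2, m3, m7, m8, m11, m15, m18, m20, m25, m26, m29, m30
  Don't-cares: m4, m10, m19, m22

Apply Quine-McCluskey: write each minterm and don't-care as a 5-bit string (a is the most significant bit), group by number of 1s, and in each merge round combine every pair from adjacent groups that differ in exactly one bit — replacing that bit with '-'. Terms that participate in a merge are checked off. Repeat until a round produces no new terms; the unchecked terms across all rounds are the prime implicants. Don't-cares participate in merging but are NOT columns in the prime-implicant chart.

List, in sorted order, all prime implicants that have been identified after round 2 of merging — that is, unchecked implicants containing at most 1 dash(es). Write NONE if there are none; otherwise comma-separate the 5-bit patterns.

Round 0: 00000✓ 00010✓ 00011✓ 00100✓ 00111✓ 01000✓ 01010✓ 01011✓ 01111✓ 10010✓ 10011✓ 10100✓ 10110✓ 11001✓ 11010✓ 11101✓ 11110✓
Round 1: -0010✓ -0011✓ -0100 -1010✓ 0-000✓ 0-010✓ 0-011✓ 0-111✓ 00-00 00-11✓ 000-0✓ 0001-✓ 01-11✓ 010-0✓ 0101-✓ 1-010✓ 1-110✓ 10-10✓ 1001-✓ 101-0 11-01 11-10✓
Round 2: --010 -001- 0--11 0-0-0 0-01- 1--10
PIs = {--010, -001-, -0100, 0--11, 0-0-0, 0-01-, 00-00, 1--10, 101-0, 11-01}

-0100, 00-00, 101-0, 11-01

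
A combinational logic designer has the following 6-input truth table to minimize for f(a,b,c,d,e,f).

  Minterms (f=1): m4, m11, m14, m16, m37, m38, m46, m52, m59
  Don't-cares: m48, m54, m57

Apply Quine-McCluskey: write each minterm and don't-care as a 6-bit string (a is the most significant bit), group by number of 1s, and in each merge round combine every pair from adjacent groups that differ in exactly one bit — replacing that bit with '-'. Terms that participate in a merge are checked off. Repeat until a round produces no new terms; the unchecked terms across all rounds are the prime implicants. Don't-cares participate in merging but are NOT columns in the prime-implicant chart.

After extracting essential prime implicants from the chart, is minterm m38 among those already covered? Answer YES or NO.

[col 0] 000100, 001011, 001110*, 010000*, 100101, 100110*, 101110*, 110000*, 110100*, 110110*, 111001*, 111011*
[col 1] -01110, -10000, 1-0110, 10-110, 110-00, 1101-0, 1110-1
Prime implicants: -01110, -10000, 000100, 001011, 1-0110, 10-110, 100101, 110-00, 1101-0, 1110-1
PI chart (minterm → PIs covering it):
  4 | 000100  (sole → essential)
  11 | 001011  (sole → essential)
  14 | -01110  (sole → essential)
  16 | -10000  (sole → essential)
  37 | 100101  (sole → essential)
  38 | 1-0110,10-110
  46 | -01110,10-110
  52 | 110-00,1101-0
  59 | 1110-1  (sole → essential)
Essential prime implicants: -01110, -10000, 000100, 001011, 100101, 1110-1

NO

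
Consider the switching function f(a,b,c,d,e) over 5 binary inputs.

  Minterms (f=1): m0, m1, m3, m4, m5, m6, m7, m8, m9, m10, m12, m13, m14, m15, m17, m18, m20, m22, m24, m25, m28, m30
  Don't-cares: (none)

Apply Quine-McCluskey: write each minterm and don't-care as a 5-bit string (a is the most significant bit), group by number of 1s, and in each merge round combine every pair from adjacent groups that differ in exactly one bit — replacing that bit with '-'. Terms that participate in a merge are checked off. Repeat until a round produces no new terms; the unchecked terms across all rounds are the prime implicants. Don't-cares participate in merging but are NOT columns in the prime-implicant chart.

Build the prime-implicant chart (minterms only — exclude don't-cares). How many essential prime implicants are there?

7

size-2^0 implicants → 00000(✓)  00001(✓)  00011(✓)  00100(✓)  00101(✓)  00110(✓)  00111(✓)  01000(✓)  01001(✓)  01010(✓)  01100(✓)  01101(✓)  01110(✓)  01111(✓)  10001(✓)  10010(✓)  10100(✓)  10110(✓)  11000(✓)  11001(✓)  11100(✓)  11110(✓)
size-2^1 implicants → -0001(✓)  -0100(✓)  -0110(✓)  -1000(✓)  -1001(✓)  -1100(✓)  -1110(✓)  0-000(✓)  0-001(✓)  0-100(✓)  0-101(✓)  0-110(✓)  0-111(✓)  00-00(✓)  00-01(✓)  00-11(✓)  000-1(✓)  0000-(✓)  001-0(✓)  001-1(✓)  0010-(✓)  0011-(✓)  01-00(✓)  01-01(✓)  01-10(✓)  010-0(✓)  0100-(✓)  011-0(✓)  011-1(✓)  0110-(✓)  0111-(✓)  1-001(✓)  1-100(✓)  1-110(✓)  10-10  101-0(✓)  11-00(✓)  1100-(✓)  111-0(✓)
size-2^2 implicants → --001  --100(✓)  --110(✓)  -01-0(✓)  -1-00  -100-  -11-0(✓)  0--00(✓)  0--01(✓)  0-00-(✓)  0-1-0(✓)  0-1-1(✓)  0-10-(✓)  0-11-(✓)  00--1  00-0-(✓)  001--(✓)  01--0  01-0-(✓)  011--(✓)  1-1-0(✓)
size-2^3 implicants → --1-0  0--0-  0-1--
Unchecked terms (primes): --001, --1-0, -1-00, -100-, 0--0-, 0-1--, 00--1, 01--0, 10-10
Minterm coverage:
  m0 ⊆ 0--0- [E]
  m1 ⊆ --001,0--0-,00--1
  m3 ⊆ 00--1 [E]
  m4 ⊆ --1-0,0--0-,0-1--
  m5 ⊆ 0--0-,0-1--,00--1
  m6 ⊆ --1-0,0-1--
  m7 ⊆ 0-1--,00--1
  m8 ⊆ -1-00,-100-,0--0-,01--0
  m9 ⊆ --001,-100-,0--0-
  m10 ⊆ 01--0 [E]
  m12 ⊆ --1-0,-1-00,0--0-,0-1--,01--0
  m13 ⊆ 0--0-,0-1--
  m14 ⊆ --1-0,0-1--,01--0
  m15 ⊆ 0-1-- [E]
  m17 ⊆ --001 [E]
  m18 ⊆ 10-10 [E]
  m20 ⊆ --1-0 [E]
  m22 ⊆ --1-0,10-10
  m24 ⊆ -1-00,-100-
  m25 ⊆ --001,-100-
  m28 ⊆ --1-0,-1-00
  m30 ⊆ --1-0 [E]
E = {--001, --1-0, 0--0-, 0-1--, 00--1, 01--0, 10-10}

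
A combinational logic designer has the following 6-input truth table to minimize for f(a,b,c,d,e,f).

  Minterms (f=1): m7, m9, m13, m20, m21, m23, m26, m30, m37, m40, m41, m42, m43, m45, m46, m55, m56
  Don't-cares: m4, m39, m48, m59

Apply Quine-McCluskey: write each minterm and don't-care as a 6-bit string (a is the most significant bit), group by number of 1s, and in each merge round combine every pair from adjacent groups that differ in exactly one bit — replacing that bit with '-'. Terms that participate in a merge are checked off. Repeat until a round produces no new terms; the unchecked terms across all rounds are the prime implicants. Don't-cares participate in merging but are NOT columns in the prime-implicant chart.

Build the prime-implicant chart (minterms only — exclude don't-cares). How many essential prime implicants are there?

4

Round 0: 000100✓ 000111✓ 001001✓ 001101✓ 010100✓ 010101✓ 010111✓ 011010✓ 011110✓ 100101✓ 100111✓ 101000✓ 101001✓ 101010✓ 101011✓ 101101✓ 101110✓ 110000✓ 110111✓ 111000✓ 111011✓
Round 1: -00111✓ -01001✓ -01101✓ -10111✓ 0-0100 0-0111✓ 001-01✓ 0101-1 01010- 011-10 1-0111✓ 1-1000 1-1011 10-101 1001-1 101-01✓ 101-10 1010-0✓ 1010-1✓ 10100-✓ 10101-✓ 11-000
Round 2: --0111 -01-01 1010--
PIs = {--0111, -01-01, 0-0100, 0101-1, 01010-, 011-10, 1-1000, 1-1011, 10-101, 1001-1, 101-10, 1010--, 11-000}
Coverage chart:
  m7: --0111 ←essential
  m9: -01-01 ←essential
  m13: -01-01 ←essential
  m20: 0-0100,01010-
  m21: 0101-1,01010-
  m23: --0111,0101-1
  m26: 011-10 ←essential
  m30: 011-10 ←essential
  m37: 10-101,1001-1
  m40: 1-1000,1010--
  m41: -01-01,1010--
  m42: 101-10,1010--
  m43: 1-1011,1010--
  m45: -01-01,10-101
  m46: 101-10 ←essential
  m55: --0111 ←essential
  m56: 1-1000,11-000
Essential: --0111, -01-01, 011-10, 101-10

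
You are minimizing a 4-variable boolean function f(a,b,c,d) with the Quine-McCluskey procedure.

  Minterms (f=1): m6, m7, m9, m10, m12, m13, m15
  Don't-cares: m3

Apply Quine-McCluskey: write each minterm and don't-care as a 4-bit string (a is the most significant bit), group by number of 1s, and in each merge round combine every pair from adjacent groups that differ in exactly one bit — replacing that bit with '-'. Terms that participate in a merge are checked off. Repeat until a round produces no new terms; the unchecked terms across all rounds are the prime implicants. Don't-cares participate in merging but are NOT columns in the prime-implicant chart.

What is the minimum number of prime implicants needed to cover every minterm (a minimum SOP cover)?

5

Round 0: 0011✓ 0110✓ 0111✓ 1001✓ 1010 1100✓ 1101✓ 1111✓
Round 1: -111 0-11 011- 1-01 11-1 110-
PIs = {-111, 0-11, 011-, 1-01, 1010, 11-1, 110-}
Coverage chart:
  m6: 011- ←essential
  m7: -111,0-11,011-
  m9: 1-01 ←essential
  m10: 1010 ←essential
  m12: 110- ←essential
  m13: 1-01,11-1,110-
  m15: -111,11-1
Essential: 011-, 1-01, 1010, 110-
Petrick residual → -111
Min cover (5 terms): bcd + a'bc + ac'd + ab'cd' + abc'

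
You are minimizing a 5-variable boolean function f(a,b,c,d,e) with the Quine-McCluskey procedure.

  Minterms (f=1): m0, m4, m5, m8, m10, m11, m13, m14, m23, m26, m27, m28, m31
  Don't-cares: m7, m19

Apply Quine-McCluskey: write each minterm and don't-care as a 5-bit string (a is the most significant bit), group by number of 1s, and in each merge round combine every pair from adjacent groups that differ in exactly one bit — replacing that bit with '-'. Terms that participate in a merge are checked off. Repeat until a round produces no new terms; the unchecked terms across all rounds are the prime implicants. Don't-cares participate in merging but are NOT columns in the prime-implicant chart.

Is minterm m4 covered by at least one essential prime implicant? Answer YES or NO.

size-2^0 implicants → 00000(✓)  00100(✓)  00101(✓)  00111(✓)  01000(✓)  01010(✓)  01011(✓)  01101(✓)  01110(✓)  10011(✓)  10111(✓)  11010(✓)  11011(✓)  11100  11111(✓)
size-2^1 implicants → -0111  -1010(✓)  -1011(✓)  0-000  0-101  00-00  001-1  0010-  01-10  010-0  0101-(✓)  1-011(✓)  1-111(✓)  10-11(✓)  11-11(✓)  1101-(✓)
size-2^2 implicants → -101-  1--11
Unchecked terms (primes): -0111, -101-, 0-000, 0-101, 00-00, 001-1, 0010-, 01-10, 010-0, 1--11, 11100
Minterm coverage:
  m0 ⊆ 0-000,00-00
  m4 ⊆ 00-00,0010-
  m5 ⊆ 0-101,001-1,0010-
  m8 ⊆ 0-000,010-0
  m10 ⊆ -101-,01-10,010-0
  m11 ⊆ -101- [E]
  m13 ⊆ 0-101 [E]
  m14 ⊆ 01-10 [E]
  m23 ⊆ -0111,1--11
  m26 ⊆ -101- [E]
  m27 ⊆ -101-,1--11
  m28 ⊆ 11100 [E]
  m31 ⊆ 1--11 [E]
E = {-101-, 0-101, 01-10, 1--11, 11100}

NO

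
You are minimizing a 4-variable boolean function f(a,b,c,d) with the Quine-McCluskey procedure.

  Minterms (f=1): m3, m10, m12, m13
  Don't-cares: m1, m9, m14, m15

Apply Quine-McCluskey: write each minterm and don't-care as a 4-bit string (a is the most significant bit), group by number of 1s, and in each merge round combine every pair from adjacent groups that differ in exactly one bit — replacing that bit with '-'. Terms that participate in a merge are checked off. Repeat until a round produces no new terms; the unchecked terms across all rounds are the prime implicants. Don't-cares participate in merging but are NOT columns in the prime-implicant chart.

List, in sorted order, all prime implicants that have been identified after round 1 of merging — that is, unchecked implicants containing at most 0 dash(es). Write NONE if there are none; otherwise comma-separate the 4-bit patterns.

NONE

Round 0: 0001✓ 0011✓ 1001✓ 1010✓ 1100✓ 1101✓ 1110✓ 1111✓
Round 1: -001 00-1 1-01 1-10 11-0✓ 11-1✓ 110-✓ 111-✓
Round 2: 11--
PIs = {-001, 00-1, 1-01, 1-10, 11--}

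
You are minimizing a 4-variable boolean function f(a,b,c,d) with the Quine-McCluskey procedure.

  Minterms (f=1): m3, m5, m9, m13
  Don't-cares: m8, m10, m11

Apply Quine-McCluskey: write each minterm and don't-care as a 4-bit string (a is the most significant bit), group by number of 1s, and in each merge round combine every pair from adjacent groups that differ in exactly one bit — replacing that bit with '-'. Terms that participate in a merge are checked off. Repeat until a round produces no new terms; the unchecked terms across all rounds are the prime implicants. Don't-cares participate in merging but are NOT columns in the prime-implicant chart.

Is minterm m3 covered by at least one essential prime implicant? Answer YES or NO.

size-2^0 implicants → 0011(✓)  0101(✓)  1000(✓)  1001(✓)  1010(✓)  1011(✓)  1101(✓)
size-2^1 implicants → -011  -101  1-01  10-0(✓)  10-1(✓)  100-(✓)  101-(✓)
size-2^2 implicants → 10--
Unchecked terms (primes): -011, -101, 1-01, 10--
Minterm coverage:
  m3 ⊆ -011 [E]
  m5 ⊆ -101 [E]
  m9 ⊆ 1-01,10--
  m13 ⊆ -101,1-01
E = {-011, -101}

YES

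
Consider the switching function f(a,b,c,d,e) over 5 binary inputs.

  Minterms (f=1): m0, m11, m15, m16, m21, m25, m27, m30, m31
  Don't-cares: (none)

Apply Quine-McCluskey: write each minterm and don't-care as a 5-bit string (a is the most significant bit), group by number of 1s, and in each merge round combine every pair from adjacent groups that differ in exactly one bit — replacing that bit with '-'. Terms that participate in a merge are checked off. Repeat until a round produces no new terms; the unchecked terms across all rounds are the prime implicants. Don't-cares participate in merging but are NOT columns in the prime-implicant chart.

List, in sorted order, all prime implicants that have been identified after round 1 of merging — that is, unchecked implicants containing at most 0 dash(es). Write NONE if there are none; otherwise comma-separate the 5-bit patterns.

[col 0] 00000*, 01011*, 01111*, 10000*, 10101, 11001*, 11011*, 11110*, 11111*
[col 1] -0000, -1011*, -1111*, 01-11*, 11-11*, 110-1, 1111-
[col 2] -1-11
Prime implicants: -0000, -1-11, 10101, 110-1, 1111-

10101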